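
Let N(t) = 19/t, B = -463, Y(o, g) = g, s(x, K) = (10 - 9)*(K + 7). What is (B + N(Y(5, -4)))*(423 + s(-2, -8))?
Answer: -394781/2 ≈ -1.9739e+5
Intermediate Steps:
s(x, K) = 7 + K (s(x, K) = 1*(7 + K) = 7 + K)
(B + N(Y(5, -4)))*(423 + s(-2, -8)) = (-463 + 19/(-4))*(423 + (7 - 8)) = (-463 + 19*(-1/4))*(423 - 1) = (-463 - 19/4)*422 = -1871/4*422 = -394781/2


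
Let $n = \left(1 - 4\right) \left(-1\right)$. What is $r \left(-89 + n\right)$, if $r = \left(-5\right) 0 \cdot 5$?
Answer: $0$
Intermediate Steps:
$n = 3$ ($n = \left(-3\right) \left(-1\right) = 3$)
$r = 0$ ($r = 0 \cdot 5 = 0$)
$r \left(-89 + n\right) = 0 \left(-89 + 3\right) = 0 \left(-86\right) = 0$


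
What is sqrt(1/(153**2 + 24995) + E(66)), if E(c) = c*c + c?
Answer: sqrt(2590128159389)/24202 ≈ 66.498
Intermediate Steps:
E(c) = c + c**2 (E(c) = c**2 + c = c + c**2)
sqrt(1/(153**2 + 24995) + E(66)) = sqrt(1/(153**2 + 24995) + 66*(1 + 66)) = sqrt(1/(23409 + 24995) + 66*67) = sqrt(1/48404 + 4422) = sqrt(214042489/48404) = sqrt(2590128159389)/24202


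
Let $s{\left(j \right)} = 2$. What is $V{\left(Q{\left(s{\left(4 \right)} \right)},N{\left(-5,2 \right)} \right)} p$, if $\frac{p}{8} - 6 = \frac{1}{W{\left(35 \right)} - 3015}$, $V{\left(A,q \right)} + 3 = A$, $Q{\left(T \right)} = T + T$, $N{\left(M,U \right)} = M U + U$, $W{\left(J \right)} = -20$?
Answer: $\frac{145672}{3035} \approx 47.997$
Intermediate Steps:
$N{\left(M,U \right)} = U + M U$
$Q{\left(T \right)} = 2 T$
$V{\left(A,q \right)} = -3 + A$
$p = \frac{145672}{3035}$ ($p = 48 + \frac{8}{-20 - 3015} = 48 + \frac{8}{-3035} = 48 + 8 \left(- \frac{1}{3035}\right) = 48 - \frac{8}{3035} = \frac{145672}{3035} \approx 47.997$)
$V{\left(Q{\left(s{\left(4 \right)} \right)},N{\left(-5,2 \right)} \right)} p = \left(-3 + 2 \cdot 2\right) \frac{145672}{3035} = \left(-3 + 4\right) \frac{145672}{3035} = 1 \cdot \frac{145672}{3035} = \frac{145672}{3035}$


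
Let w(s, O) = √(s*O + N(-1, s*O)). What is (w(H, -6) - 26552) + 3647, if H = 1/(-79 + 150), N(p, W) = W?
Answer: -22905 + 2*I*√213/71 ≈ -22905.0 + 0.41111*I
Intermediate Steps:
H = 1/71 ≈ 0.014085
w(s, O) = √2*√(O*s) (w(s, O) = √(s*O + s*O) = √(O*s + O*s) = √(2*O*s) = √2*√(O*s))
(w(H, -6) - 26552) + 3647 = (√2*√(-6*1/71) - 26552) + 3647 = (√2*√(-6/71) - 26552) + 3647 = (√2*(I*√426/71) - 26552) + 3647 = (2*I*√213/71 - 26552) + 3647 = (-26552 + 2*I*√213/71) + 3647 = -22905 + 2*I*√213/71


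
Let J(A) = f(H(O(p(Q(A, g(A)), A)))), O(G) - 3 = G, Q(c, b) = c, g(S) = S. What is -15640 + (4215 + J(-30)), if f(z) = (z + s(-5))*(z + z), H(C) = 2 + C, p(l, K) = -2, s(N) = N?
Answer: -11437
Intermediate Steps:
O(G) = 3 + G
f(z) = 2*z*(-5 + z) (f(z) = (z - 5)*(z + z) = (-5 + z)*(2*z) = 2*z*(-5 + z))
J(A) = -12 (J(A) = 2*(2 + (3 - 2))*(-5 + (2 + (3 - 2))) = 2*(2 + 1)*(-5 + (2 + 1)) = 2*3*(-5 + 3) = 2*3*(-2) = -12)
-15640 + (4215 + J(-30)) = -15640 + (4215 - 12) = -15640 + 4203 = -11437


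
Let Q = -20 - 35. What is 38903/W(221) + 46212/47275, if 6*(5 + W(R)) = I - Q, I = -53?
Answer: -5516771007/661850 ≈ -8335.4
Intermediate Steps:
Q = -55
W(R) = -14/3 (W(R) = -5 + (-53 - 1*(-55))/6 = -5 + (-53 + 55)/6 = -5 + (⅙)*2 = -5 + ⅓ = -14/3)
38903/W(221) + 46212/47275 = 38903/(-14/3) + 46212/47275 = 38903*(-3/14) + 46212*(1/47275) = -116709/14 + 46212/47275 = -5516771007/661850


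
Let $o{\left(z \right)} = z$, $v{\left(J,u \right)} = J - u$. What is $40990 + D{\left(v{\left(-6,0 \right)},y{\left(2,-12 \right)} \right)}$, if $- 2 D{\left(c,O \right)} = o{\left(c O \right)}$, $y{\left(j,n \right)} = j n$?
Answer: $40918$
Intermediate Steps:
$D{\left(c,O \right)} = - \frac{O c}{2}$ ($D{\left(c,O \right)} = - \frac{c O}{2} = - \frac{O c}{2}$)
$40990 + D{\left(v{\left(-6,0 \right)},y{\left(2,-12 \right)} \right)} = 40990 - \frac{2 \left(-12\right) \left(-6 - 0\right)}{2} = 40990 - - 12 \left(-6 + 0\right) = 40990 - \left(-12\right) \left(-6\right) = 40990 - 72 = 40918$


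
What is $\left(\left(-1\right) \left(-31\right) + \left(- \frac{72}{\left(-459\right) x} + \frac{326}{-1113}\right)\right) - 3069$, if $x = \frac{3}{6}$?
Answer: $- \frac{57481604}{18921} \approx -3038.0$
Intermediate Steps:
$x = \frac{1}{2}$ ($x = 3 \cdot \frac{1}{6} = \frac{1}{2} \approx 0.5$)
$\left(\left(-1\right) \left(-31\right) + \left(- \frac{72}{\left(-459\right) x} + \frac{326}{-1113}\right)\right) - 3069 = \left(\left(-1\right) \left(-31\right) + \left(- \frac{72}{\left(-459\right) \frac{1}{2}} + \frac{326}{-1113}\right)\right) - 3069 = \left(31 - \left(\frac{326}{1113} + \frac{72}{- \frac{459}{2}}\right)\right) - 3069 = \left(31 - - \frac{394}{18921}\right) - 3069 = \left(31 + \left(\frac{16}{51} - \frac{326}{1113}\right)\right) - 3069 = \left(31 + \frac{394}{18921}\right) - 3069 = \frac{586945}{18921} - 3069 = - \frac{57481604}{18921}$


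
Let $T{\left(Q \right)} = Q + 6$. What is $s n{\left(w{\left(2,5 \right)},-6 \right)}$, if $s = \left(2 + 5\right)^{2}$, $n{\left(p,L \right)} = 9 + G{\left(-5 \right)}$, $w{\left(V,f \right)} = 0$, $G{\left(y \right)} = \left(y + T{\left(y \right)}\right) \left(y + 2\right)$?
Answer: $1029$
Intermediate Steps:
$T{\left(Q \right)} = 6 + Q$
$G{\left(y \right)} = \left(2 + y\right) \left(6 + 2 y\right)$ ($G{\left(y \right)} = \left(y + \left(6 + y\right)\right) \left(y + 2\right) = \left(6 + 2 y\right) \left(2 + y\right) = \left(2 + y\right) \left(6 + 2 y\right)$)
$n{\left(p,L \right)} = 21$ ($n{\left(p,L \right)} = 9 + \left(12 + 2 \left(-5\right)^{2} + 10 \left(-5\right)\right) = 9 + \left(12 + 2 \cdot 25 - 50\right) = 9 + \left(12 + 50 - 50\right) = 9 + 12 = 21$)
$s = 49$ ($s = 7^{2} = 49$)
$s n{\left(w{\left(2,5 \right)},-6 \right)} = 49 \cdot 21 = 1029$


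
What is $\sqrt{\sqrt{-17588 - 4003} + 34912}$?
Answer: $\sqrt{34912 + 3 i \sqrt{2399}} \approx 186.85 + 0.3932 i$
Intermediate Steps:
$\sqrt{\sqrt{-17588 - 4003} + 34912} = \sqrt{\sqrt{-21591} + 34912} = \sqrt{3 i \sqrt{2399} + 34912} = \sqrt{34912 + 3 i \sqrt{2399}}$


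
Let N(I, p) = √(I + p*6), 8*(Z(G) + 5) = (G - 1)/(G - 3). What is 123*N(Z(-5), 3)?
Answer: 123*√838/8 ≈ 445.08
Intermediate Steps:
Z(G) = -5 + (-1 + G)/(8*(-3 + G)) (Z(G) = -5 + ((G - 1)/(G - 3))/8 = -5 + ((-1 + G)/(-3 + G))/8 = -5 + (-1 + G)/(8*(-3 + G)))
N(I, p) = √(I + 6*p)
123*N(Z(-5), 3) = 123*√((119 - 39*(-5))/(8*(-3 - 5)) + 6*3) = 123*√((⅛)*(119 + 195)/(-8) + 18) = 123*√((⅛)*(-⅛)*314 + 18) = 123*√(-157/32 + 18) = 123*√(419/32) = 123*(√838/8) = 123*√838/8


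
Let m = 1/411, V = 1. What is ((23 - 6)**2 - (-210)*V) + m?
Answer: 205090/411 ≈ 499.00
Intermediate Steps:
m = 1/411 ≈ 0.0024331
((23 - 6)**2 - (-210)*V) + m = ((23 - 6)**2 - (-210)) + 1/411 = (17**2 - 1*(-210)) + 1/411 = (289 + 210) + 1/411 = 499 + 1/411 = 205090/411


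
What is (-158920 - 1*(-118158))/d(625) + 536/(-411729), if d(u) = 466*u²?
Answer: -57175823749/37473772265625 ≈ -0.0015258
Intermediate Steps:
(-158920 - 1*(-118158))/d(625) + 536/(-411729) = (-158920 - 1*(-118158))/((466*625²)) + 536/(-411729) = (-158920 + 118158)/((466*390625)) + 536*(-1/411729) = -40762/182031250 - 536/411729 = -40762*1/182031250 - 536/411729 = -20381/91015625 - 536/411729 = -57175823749/37473772265625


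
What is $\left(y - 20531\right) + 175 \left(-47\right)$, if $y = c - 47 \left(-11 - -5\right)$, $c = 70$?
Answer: $-28404$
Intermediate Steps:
$y = 352$ ($y = 70 - 47 \left(-11 - -5\right) = 70 - 47 \left(-11 + 5\right) = 70 - -282 = 70 + 282 = 352$)
$\left(y - 20531\right) + 175 \left(-47\right) = \left(352 - 20531\right) + 175 \left(-47\right) = -20179 - 8225 = -28404$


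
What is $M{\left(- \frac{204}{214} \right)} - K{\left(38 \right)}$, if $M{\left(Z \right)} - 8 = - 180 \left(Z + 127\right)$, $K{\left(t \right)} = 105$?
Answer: $- \frac{2438039}{107} \approx -22785.0$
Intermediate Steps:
$M{\left(Z \right)} = -22852 - 180 Z$ ($M{\left(Z \right)} = 8 - 180 \left(Z + 127\right) = 8 - 180 \left(127 + Z\right) = 8 - \left(22860 + 180 Z\right) = -22852 - 180 Z$)
$M{\left(- \frac{204}{214} \right)} - K{\left(38 \right)} = \left(-22852 - 180 \left(- \frac{204}{214}\right)\right) - 105 = \left(-22852 - 180 \left(\left(-204\right) \frac{1}{214}\right)\right) - 105 = \left(-22852 - - \frac{18360}{107}\right) - 105 = \left(-22852 + \frac{18360}{107}\right) - 105 = - \frac{2426804}{107} - 105 = - \frac{2438039}{107}$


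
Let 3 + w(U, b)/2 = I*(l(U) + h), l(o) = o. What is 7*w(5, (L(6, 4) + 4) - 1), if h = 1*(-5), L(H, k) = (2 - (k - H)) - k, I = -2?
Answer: -42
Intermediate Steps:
L(H, k) = 2 + H - 2*k (L(H, k) = (2 + (H - k)) - k = (2 + H - k) - k = 2 + H - 2*k)
h = -5
w(U, b) = 14 - 4*U (w(U, b) = -6 + 2*(-2*(U - 5)) = -6 + 2*(-2*(-5 + U)) = -6 + 2*(10 - 2*U) = -6 + (20 - 4*U) = 14 - 4*U)
7*w(5, (L(6, 4) + 4) - 1) = 7*(14 - 4*5) = 7*(14 - 20) = 7*(-6) = -42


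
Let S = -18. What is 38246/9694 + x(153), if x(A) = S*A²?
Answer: -2042322491/4847 ≈ -4.2136e+5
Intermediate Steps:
x(A) = -18*A²
38246/9694 + x(153) = 38246/9694 - 18*153² = 38246*(1/9694) - 18*23409 = 19123/4847 - 421362 = -2042322491/4847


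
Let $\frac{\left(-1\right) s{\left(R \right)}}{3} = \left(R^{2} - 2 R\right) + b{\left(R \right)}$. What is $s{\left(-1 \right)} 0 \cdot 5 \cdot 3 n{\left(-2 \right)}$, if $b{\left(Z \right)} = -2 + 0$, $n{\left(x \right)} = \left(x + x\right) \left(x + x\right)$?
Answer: $0$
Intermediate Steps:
$n{\left(x \right)} = 4 x^{2}$ ($n{\left(x \right)} = 2 x 2 x = 4 x^{2}$)
$b{\left(Z \right)} = -2$
$s{\left(R \right)} = 6 - 3 R^{2} + 6 R$ ($s{\left(R \right)} = - 3 \left(\left(R^{2} - 2 R\right) - 2\right) = - 3 \left(-2 + R^{2} - 2 R\right) = 6 - 3 R^{2} + 6 R$)
$s{\left(-1 \right)} 0 \cdot 5 \cdot 3 n{\left(-2 \right)} = \left(6 - 3 \left(-1\right)^{2} + 6 \left(-1\right)\right) 0 \cdot 5 \cdot 3 \cdot 4 \left(-2\right)^{2} = \left(6 - 3 - 6\right) 0 \cdot 3 \cdot 4 \cdot 4 = \left(6 - 3 - 6\right) 0 \cdot 16 = \left(-3\right) 0 \cdot 16 = 0 \cdot 16 = 0$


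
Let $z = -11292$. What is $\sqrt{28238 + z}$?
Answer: $\sqrt{16946} \approx 130.18$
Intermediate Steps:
$\sqrt{28238 + z} = \sqrt{28238 - 11292} = \sqrt{16946}$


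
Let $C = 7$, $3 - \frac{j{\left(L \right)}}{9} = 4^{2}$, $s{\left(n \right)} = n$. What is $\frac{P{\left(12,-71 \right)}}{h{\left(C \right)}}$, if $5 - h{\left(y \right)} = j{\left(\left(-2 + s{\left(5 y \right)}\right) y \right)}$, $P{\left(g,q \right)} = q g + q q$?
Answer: $\frac{4189}{122} \approx 34.336$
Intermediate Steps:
$P{\left(g,q \right)} = q^{2} + g q$ ($P{\left(g,q \right)} = g q + q^{2} = q^{2} + g q$)
$j{\left(L \right)} = -117$ ($j{\left(L \right)} = 27 - 9 \cdot 4^{2} = 27 - 144 = -117$)
$h{\left(y \right)} = 122$ ($h{\left(y \right)} = 5 - -117 = 5 + 117 = 122$)
$\frac{P{\left(12,-71 \right)}}{h{\left(C \right)}} = \frac{\left(-71\right) \left(12 - 71\right)}{122} = \left(-71\right) \left(-59\right) \frac{1}{122} = 4189 \cdot \frac{1}{122} = \frac{4189}{122}$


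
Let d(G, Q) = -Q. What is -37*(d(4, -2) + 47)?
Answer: -1813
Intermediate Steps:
-37*(d(4, -2) + 47) = -37*(-1*(-2) + 47) = -37*(2 + 47) = -37*49 = -1813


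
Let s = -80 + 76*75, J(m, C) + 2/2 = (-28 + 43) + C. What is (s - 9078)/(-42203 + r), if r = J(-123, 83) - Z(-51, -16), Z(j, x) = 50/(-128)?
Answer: 221312/2694759 ≈ 0.082127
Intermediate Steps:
Z(j, x) = -25/64 (Z(j, x) = 50*(-1/128) = -25/64)
J(m, C) = 14 + C (J(m, C) = -1 + ((-28 + 43) + C) = -1 + (15 + C) = 14 + C)
r = 6233/64 (r = (14 + 83) - 1*(-25/64) = 97 + 25/64 = 6233/64 ≈ 97.391)
s = 5620 (s = -80 + 5700 = 5620)
(s - 9078)/(-42203 + r) = (5620 - 9078)/(-42203 + 6233/64) = -3458/(-2694759/64) = -3458*(-64/2694759) = 221312/2694759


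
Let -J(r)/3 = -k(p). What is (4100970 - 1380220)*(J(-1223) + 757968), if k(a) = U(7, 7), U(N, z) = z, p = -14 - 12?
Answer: 2062298571750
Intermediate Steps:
p = -26
k(a) = 7
J(r) = 21 (J(r) = -(-3)*7 = -3*(-7) = 21)
(4100970 - 1380220)*(J(-1223) + 757968) = (4100970 - 1380220)*(21 + 757968) = 2720750*757989 = 2062298571750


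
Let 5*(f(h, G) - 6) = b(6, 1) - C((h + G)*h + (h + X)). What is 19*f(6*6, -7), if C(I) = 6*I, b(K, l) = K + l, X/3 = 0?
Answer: -122417/5 ≈ -24483.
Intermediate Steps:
X = 0 (X = 3*0 = 0)
f(h, G) = 37/5 - 6*h/5 - 6*h*(G + h)/5 (f(h, G) = 6 + ((6 + 1) - 6*((h + G)*h + (h + 0)))/5 = 6 + (7 - 6*((G + h)*h + h))/5 = 6 + (7 - 6*(h*(G + h) + h))/5 = 6 + (7 - 6*(h + h*(G + h)))/5 = 6 + (7 - (6*h + 6*h*(G + h)))/5 = 6 + (7 + (-6*h - 6*h*(G + h)))/5 = 6 + (7 - 6*h - 6*h*(G + h))/5 = 6 + (7/5 - 6*h/5 - 6*h*(G + h)/5) = 37/5 - 6*h/5 - 6*h*(G + h)/5)
19*f(6*6, -7) = 19*(37/5 - 36*6/5 - 6*(6*6)**2/5 - 6/5*(-7)*6*6) = 19*(37/5 - 6/5*36 - 6/5*36**2 - 6/5*(-7)*36) = 19*(37/5 - 216/5 - 6/5*1296 + 1512/5) = 19*(37/5 - 216/5 - 7776/5 + 1512/5) = 19*(-6443/5) = -122417/5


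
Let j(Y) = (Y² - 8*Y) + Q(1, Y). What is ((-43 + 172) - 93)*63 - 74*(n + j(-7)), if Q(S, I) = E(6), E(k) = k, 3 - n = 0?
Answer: -6168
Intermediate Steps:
n = 3 (n = 3 - 1*0 = 3 + 0 = 3)
Q(S, I) = 6
j(Y) = 6 + Y² - 8*Y (j(Y) = (Y² - 8*Y) + 6 = 6 + Y² - 8*Y)
((-43 + 172) - 93)*63 - 74*(n + j(-7)) = ((-43 + 172) - 93)*63 - 74*(3 + (6 + (-7)² - 8*(-7))) = (129 - 93)*63 - 74*(3 + (6 + 49 + 56)) = 36*63 - 74*(3 + 111) = 2268 - 74*114 = 2268 - 1*8436 = 2268 - 8436 = -6168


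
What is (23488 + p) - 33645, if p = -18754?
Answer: -28911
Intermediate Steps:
(23488 + p) - 33645 = (23488 - 18754) - 33645 = 4734 - 33645 = -28911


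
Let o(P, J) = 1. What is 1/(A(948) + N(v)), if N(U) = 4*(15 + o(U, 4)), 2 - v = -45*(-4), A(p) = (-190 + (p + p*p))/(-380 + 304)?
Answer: -38/447299 ≈ -8.4954e-5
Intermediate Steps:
A(p) = 5/2 - p/76 - p²/76 (A(p) = (-190 + (p + p²))/(-76) = (-190 + p + p²)*(-1/76) = 5/2 - p/76 - p²/76)
v = -178 (v = 2 - (-45)*(-4) = 2 - 1*180 = 2 - 180 = -178)
N(U) = 64 (N(U) = 4*(15 + 1) = 4*16 = 64)
1/(A(948) + N(v)) = 1/((5/2 - 1/76*948 - 1/76*948²) + 64) = 1/((5/2 - 237/19 - 1/76*898704) + 64) = 1/((5/2 - 237/19 - 224676/19) + 64) = 1/(-449731/38 + 64) = 1/(-447299/38) = -38/447299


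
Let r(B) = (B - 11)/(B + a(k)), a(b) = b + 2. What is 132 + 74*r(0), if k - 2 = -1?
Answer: -418/3 ≈ -139.33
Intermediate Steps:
k = 1 (k = 2 - 1 = 1)
a(b) = 2 + b
r(B) = (-11 + B)/(3 + B) (r(B) = (B - 11)/(B + (2 + 1)) = (-11 + B)/(B + 3) = (-11 + B)/(3 + B))
132 + 74*r(0) = 132 + 74*((-11 + 0)/(3 + 0)) = 132 + 74*(-11/3) = 132 - 814/3 = -418/3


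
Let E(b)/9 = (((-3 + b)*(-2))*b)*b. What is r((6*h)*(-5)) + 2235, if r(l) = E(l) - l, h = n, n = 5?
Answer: 61967385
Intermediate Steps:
h = 5
E(b) = 9*b**2*(6 - 2*b) (E(b) = 9*((((-3 + b)*(-2))*b)*b) = 9*(((6 - 2*b)*b)*b) = 9*((b*(6 - 2*b))*b) = 9*(b**2*(6 - 2*b)) = 9*b**2*(6 - 2*b))
r(l) = -l + 18*l**2*(3 - l) (r(l) = 18*l**2*(3 - l) - l = -l + 18*l**2*(3 - l))
r((6*h)*(-5)) + 2235 = ((6*5)*(-5))*(-1 + 18*((6*5)*(-5))*(3 - 6*5*(-5))) + 2235 = (30*(-5))*(-1 + 18*(30*(-5))*(3 - 30*(-5))) + 2235 = -150*(-1 + 18*(-150)*(3 - 1*(-150))) + 2235 = -150*(-1 + 18*(-150)*(3 + 150)) + 2235 = -150*(-1 + 18*(-150)*153) + 2235 = -150*(-1 - 413100) + 2235 = -150*(-413101) + 2235 = 61965150 + 2235 = 61967385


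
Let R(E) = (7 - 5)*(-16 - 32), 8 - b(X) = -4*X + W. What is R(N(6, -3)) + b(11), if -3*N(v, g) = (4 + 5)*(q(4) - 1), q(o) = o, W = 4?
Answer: -48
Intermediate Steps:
b(X) = 4 + 4*X (b(X) = 8 - (-4*X + 4) = 8 - (4 - 4*X) = 8 + (-4 + 4*X) = 4 + 4*X)
N(v, g) = -9 (N(v, g) = -(4 + 5)*(4 - 1)/3 = -3*3 = -⅓*27 = -9)
R(E) = -96 (R(E) = 2*(-48) = -96)
R(N(6, -3)) + b(11) = -96 + (4 + 4*11) = -96 + (4 + 44) = -96 + 48 = -48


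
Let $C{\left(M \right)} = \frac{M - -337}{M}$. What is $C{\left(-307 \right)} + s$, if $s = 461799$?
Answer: $\frac{141772263}{307} \approx 4.618 \cdot 10^{5}$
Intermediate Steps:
$C{\left(M \right)} = \frac{337 + M}{M}$ ($C{\left(M \right)} = \frac{M + 337}{M} = \frac{337 + M}{M}$)
$C{\left(-307 \right)} + s = \frac{337 - 307}{-307} + 461799 = \left(- \frac{1}{307}\right) 30 + 461799 = - \frac{30}{307} + 461799 = \frac{141772263}{307}$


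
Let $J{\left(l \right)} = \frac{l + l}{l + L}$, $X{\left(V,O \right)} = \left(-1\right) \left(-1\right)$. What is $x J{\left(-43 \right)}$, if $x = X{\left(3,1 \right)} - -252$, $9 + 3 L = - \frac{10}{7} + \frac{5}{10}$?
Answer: $\frac{913836}{1945} \approx 469.84$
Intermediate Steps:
$L = - \frac{139}{42}$ ($L = -3 + \frac{- \frac{10}{7} + \frac{5}{10}}{3} = -3 + \frac{\left(-10\right) \frac{1}{7} + 5 \cdot \frac{1}{10}}{3} = -3 + \frac{- \frac{10}{7} + \frac{1}{2}}{3} = -3 + \frac{1}{3} \left(- \frac{13}{14}\right) = -3 - \frac{13}{42} = - \frac{139}{42} \approx -3.3095$)
$X{\left(V,O \right)} = 1$
$x = 253$ ($x = 1 - -252 = 1 + 252 = 253$)
$J{\left(l \right)} = \frac{2 l}{- \frac{139}{42} + l}$ ($J{\left(l \right)} = \frac{l + l}{l - \frac{139}{42}} = \frac{2 l}{- \frac{139}{42} + l}$)
$x J{\left(-43 \right)} = 253 \cdot 84 \left(-43\right) \frac{1}{-139 + 42 \left(-43\right)} = 253 \cdot 84 \left(-43\right) \frac{1}{-139 - 1806} = 253 \cdot 84 \left(-43\right) \frac{1}{-1945} = 253 \cdot 84 \left(-43\right) \left(- \frac{1}{1945}\right) = 253 \cdot \frac{3612}{1945} = \frac{913836}{1945}$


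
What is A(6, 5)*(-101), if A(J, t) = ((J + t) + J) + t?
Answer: -2222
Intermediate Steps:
A(J, t) = 2*J + 2*t (A(J, t) = (t + 2*J) + t = 2*J + 2*t)
A(6, 5)*(-101) = (2*6 + 2*5)*(-101) = (12 + 10)*(-101) = 22*(-101) = -2222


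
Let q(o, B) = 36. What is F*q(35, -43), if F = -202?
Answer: -7272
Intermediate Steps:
F*q(35, -43) = -202*36 = -7272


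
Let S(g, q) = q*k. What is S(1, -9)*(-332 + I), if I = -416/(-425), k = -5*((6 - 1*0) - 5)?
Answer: -1266156/85 ≈ -14896.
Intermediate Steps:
k = -5 (k = -5*((6 + 0) - 5) = -5*(6 - 5) = -5*1 = -5)
S(g, q) = -5*q (S(g, q) = q*(-5) = -5*q)
I = 416/425 (I = -416*(-1/425) = 416/425 ≈ 0.97882)
S(1, -9)*(-332 + I) = (-5*(-9))*(-332 + 416/425) = 45*(-140684/425) = -1266156/85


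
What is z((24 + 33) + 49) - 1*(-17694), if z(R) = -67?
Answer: 17627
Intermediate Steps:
z((24 + 33) + 49) - 1*(-17694) = -67 - 1*(-17694) = -67 + 17694 = 17627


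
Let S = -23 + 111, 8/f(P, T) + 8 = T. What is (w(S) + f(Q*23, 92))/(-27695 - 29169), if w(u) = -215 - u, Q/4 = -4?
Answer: 6361/1194144 ≈ 0.0053268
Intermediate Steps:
Q = -16 (Q = 4*(-4) = -16)
f(P, T) = 8/(-8 + T)
S = 88
(w(S) + f(Q*23, 92))/(-27695 - 29169) = ((-215 - 1*88) + 8/(-8 + 92))/(-27695 - 29169) = ((-215 - 88) + 8/84)/(-56864) = (-303 + 8*(1/84))*(-1/56864) = (-303 + 2/21)*(-1/56864) = -6361/21*(-1/56864) = 6361/1194144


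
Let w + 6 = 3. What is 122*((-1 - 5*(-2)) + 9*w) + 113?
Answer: -2083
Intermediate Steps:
w = -3 (w = -6 + 3 = -3)
122*((-1 - 5*(-2)) + 9*w) + 113 = 122*((-1 - 5*(-2)) + 9*(-3)) + 113 = 122*((-1 + 10) - 27) + 113 = 122*(9 - 27) + 113 = 122*(-18) + 113 = -2196 + 113 = -2083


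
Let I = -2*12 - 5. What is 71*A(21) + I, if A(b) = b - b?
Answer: -29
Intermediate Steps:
A(b) = 0
I = -29 (I = -24 - 5 = -29)
71*A(21) + I = 71*0 - 29 = 0 - 29 = -29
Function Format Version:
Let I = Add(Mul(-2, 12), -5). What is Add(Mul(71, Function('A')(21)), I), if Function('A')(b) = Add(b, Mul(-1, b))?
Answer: -29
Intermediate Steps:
Function('A')(b) = 0
I = -29 (I = Add(-24, -5) = -29)
Add(Mul(71, Function('A')(21)), I) = Add(Mul(71, 0), -29) = Add(0, -29) = -29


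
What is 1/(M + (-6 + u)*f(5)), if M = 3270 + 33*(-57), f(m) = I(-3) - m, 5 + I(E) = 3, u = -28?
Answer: 1/1627 ≈ 0.00061463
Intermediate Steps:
I(E) = -2 (I(E) = -5 + 3 = -2)
f(m) = -2 - m
M = 1389 (M = 3270 - 1881 = 1389)
1/(M + (-6 + u)*f(5)) = 1/(1389 + (-6 - 28)*(-2 - 1*5)) = 1/(1389 - 34*(-2 - 5)) = 1/(1389 - 34*(-7)) = 1/(1389 + 238) = 1/1627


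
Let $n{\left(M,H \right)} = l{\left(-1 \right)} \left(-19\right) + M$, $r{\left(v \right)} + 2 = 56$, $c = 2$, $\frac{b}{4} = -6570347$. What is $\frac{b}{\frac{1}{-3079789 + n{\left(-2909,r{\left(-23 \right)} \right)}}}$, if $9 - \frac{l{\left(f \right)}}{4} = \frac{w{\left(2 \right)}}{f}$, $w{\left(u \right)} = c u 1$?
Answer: $81043548236168$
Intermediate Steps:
$b = -26281388$ ($b = 4 \left(-6570347\right) = -26281388$)
$w{\left(u \right)} = 2 u$ ($w{\left(u \right)} = 2 u 1 = 2 u$)
$r{\left(v \right)} = 54$ ($r{\left(v \right)} = -2 + 56 = 54$)
$l{\left(f \right)} = 36 - \frac{16}{f}$ ($l{\left(f \right)} = 36 - 4 \frac{2 \cdot 2}{f} = 36 - 4 \frac{4}{f} = 36 - \frac{16}{f}$)
$n{\left(M,H \right)} = -988 + M$ ($n{\left(M,H \right)} = \left(36 - \frac{16}{-1}\right) \left(-19\right) + M = \left(36 - -16\right) \left(-19\right) + M = \left(36 + 16\right) \left(-19\right) + M = 52 \left(-19\right) + M = -988 + M$)
$\frac{b}{\frac{1}{-3079789 + n{\left(-2909,r{\left(-23 \right)} \right)}}} = - \frac{26281388}{\frac{1}{-3079789 - 3897}} = - \frac{26281388}{\frac{1}{-3083686}} = - \frac{26281388}{- \frac{1}{3083686}} = \left(-26281388\right) \left(-3083686\right) = 81043548236168$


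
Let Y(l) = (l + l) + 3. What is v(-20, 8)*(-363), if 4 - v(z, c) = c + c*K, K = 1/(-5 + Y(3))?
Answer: 2178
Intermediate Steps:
Y(l) = 3 + 2*l (Y(l) = 2*l + 3 = 3 + 2*l)
K = 1/4 (K = 1/(-5 + (3 + 2*3)) = 1/(-5 + (3 + 6)) = 1/(-5 + 9) = 1/4 ≈ 0.25000)
v(z, c) = 4 - 5*c/4 (v(z, c) = 4 - (c + c*(1/4)) = 4 - (c + c/4) = 4 - 5*c/4)
v(-20, 8)*(-363) = (4 - 5/4*8)*(-363) = (4 - 10)*(-363) = -6*(-363) = 2178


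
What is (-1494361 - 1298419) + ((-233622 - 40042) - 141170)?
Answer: -3207614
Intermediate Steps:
(-1494361 - 1298419) + ((-233622 - 40042) - 141170) = -2792780 + (-273664 - 141170) = -2792780 - 414834 = -3207614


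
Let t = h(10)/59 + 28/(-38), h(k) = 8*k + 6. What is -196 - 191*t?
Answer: -374044/1121 ≈ -333.67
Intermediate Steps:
h(k) = 6 + 8*k
t = 808/1121 (t = (6 + 8*10)/59 + 28/(-38) = (6 + 80)*(1/59) + 28*(-1/38) = 86*(1/59) - 14/19 = 86/59 - 14/19 = 808/1121 ≈ 0.72079)
-196 - 191*t = -196 - 191*808/1121 = -196 - 154328/1121 = -374044/1121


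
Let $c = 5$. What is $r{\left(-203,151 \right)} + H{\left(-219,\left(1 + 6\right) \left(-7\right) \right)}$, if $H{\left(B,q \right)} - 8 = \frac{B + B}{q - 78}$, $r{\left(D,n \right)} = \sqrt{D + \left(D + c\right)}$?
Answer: $\frac{1454}{127} + i \sqrt{401} \approx 11.449 + 20.025 i$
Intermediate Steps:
$r{\left(D,n \right)} = \sqrt{5 + 2 D}$ ($r{\left(D,n \right)} = \sqrt{D + \left(D + 5\right)} = \sqrt{D + \left(5 + D\right)} = \sqrt{5 + 2 D}$)
$H{\left(B,q \right)} = 8 + \frac{2 B}{-78 + q}$ ($H{\left(B,q \right)} = 8 + \frac{B + B}{q - 78} = 8 + \frac{2 B}{-78 + q}$)
$r{\left(-203,151 \right)} + H{\left(-219,\left(1 + 6\right) \left(-7\right) \right)} = \sqrt{5 + 2 \left(-203\right)} + \frac{2 \left(-312 - 219 + 4 \left(1 + 6\right) \left(-7\right)\right)}{-78 + \left(1 + 6\right) \left(-7\right)} = \sqrt{5 - 406} + \frac{2 \left(-312 - 219 + 4 \cdot 7 \left(-7\right)\right)}{-78 + 7 \left(-7\right)} = \sqrt{-401} + \frac{2 \left(-312 - 219 + 4 \left(-49\right)\right)}{-78 - 49} = i \sqrt{401} + \frac{2 \left(-312 - 219 - 196\right)}{-127} = i \sqrt{401} + 2 \left(- \frac{1}{127}\right) \left(-727\right) = i \sqrt{401} + \frac{1454}{127} = \frac{1454}{127} + i \sqrt{401}$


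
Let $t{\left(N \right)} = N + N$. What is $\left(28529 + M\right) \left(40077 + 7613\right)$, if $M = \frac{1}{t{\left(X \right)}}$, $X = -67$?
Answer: $\frac{91156692825}{67} \approx 1.3605 \cdot 10^{9}$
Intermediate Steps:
$t{\left(N \right)} = 2 N$
$M = - \frac{1}{134}$ ($M = \frac{1}{2 \left(-67\right)} = \frac{1}{-134} = - \frac{1}{134} \approx -0.0074627$)
$\left(28529 + M\right) \left(40077 + 7613\right) = \left(28529 - \frac{1}{134}\right) \left(40077 + 7613\right) = \frac{3822885}{134} \cdot 47690 = \frac{91156692825}{67}$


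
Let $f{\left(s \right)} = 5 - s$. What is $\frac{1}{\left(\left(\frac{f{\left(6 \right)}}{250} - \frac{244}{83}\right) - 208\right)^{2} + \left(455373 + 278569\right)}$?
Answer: $\frac{430562500}{335166757963889} \approx 1.2846 \cdot 10^{-6}$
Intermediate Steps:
$\frac{1}{\left(\left(\frac{f{\left(6 \right)}}{250} - \frac{244}{83}\right) - 208\right)^{2} + \left(455373 + 278569\right)} = \frac{1}{\left(\left(\frac{5 - 6}{250} - \frac{244}{83}\right) - 208\right)^{2} + \left(455373 + 278569\right)} = \frac{1}{\left(\left(\left(5 - 6\right) \frac{1}{250} - \frac{244}{83}\right) - 208\right)^{2} + 733942} = \frac{1}{\left(\left(\left(-1\right) \frac{1}{250} - \frac{244}{83}\right) - 208\right)^{2} + 733942} = \frac{1}{\left(\left(- \frac{1}{250} - \frac{244}{83}\right) - 208\right)^{2} + 733942} = \frac{1}{\left(- \frac{61083}{20750} - 208\right)^{2} + 733942} = \frac{1}{\left(- \frac{4377083}{20750}\right)^{2} + 733942} = \frac{1}{\frac{19158855588889}{430562500} + 733942} = \frac{1}{\frac{335166757963889}{430562500}} = \frac{430562500}{335166757963889}$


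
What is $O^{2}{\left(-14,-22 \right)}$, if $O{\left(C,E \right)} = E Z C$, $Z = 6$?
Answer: $3415104$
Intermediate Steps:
$O{\left(C,E \right)} = 6 C E$ ($O{\left(C,E \right)} = E 6 C = 6 E C = 6 C E$)
$O^{2}{\left(-14,-22 \right)} = \left(6 \left(-14\right) \left(-22\right)\right)^{2} = 1848^{2} = 3415104$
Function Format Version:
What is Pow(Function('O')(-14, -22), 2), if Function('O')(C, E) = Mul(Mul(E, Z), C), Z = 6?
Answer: 3415104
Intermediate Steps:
Function('O')(C, E) = Mul(6, C, E) (Function('O')(C, E) = Mul(Mul(E, 6), C) = Mul(Mul(6, E), C) = Mul(6, C, E))
Pow(Function('O')(-14, -22), 2) = Pow(Mul(6, -14, -22), 2) = Pow(1848, 2) = 3415104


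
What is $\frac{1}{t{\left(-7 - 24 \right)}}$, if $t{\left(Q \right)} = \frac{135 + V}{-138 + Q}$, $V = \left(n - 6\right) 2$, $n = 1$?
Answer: $- \frac{169}{125} \approx -1.352$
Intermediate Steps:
$V = -10$ ($V = \left(1 - 6\right) 2 = \left(-5\right) 2 = -10$)
$t{\left(Q \right)} = \frac{125}{-138 + Q}$ ($t{\left(Q \right)} = \frac{135 - 10}{-138 + Q} = \frac{125}{-138 + Q}$)
$\frac{1}{t{\left(-7 - 24 \right)}} = \frac{1}{125 \frac{1}{-138 - 31}} = \frac{1}{125 \frac{1}{-169}} = \frac{1}{125 \left(- \frac{1}{169}\right)} = \frac{1}{- \frac{125}{169}} = - \frac{169}{125}$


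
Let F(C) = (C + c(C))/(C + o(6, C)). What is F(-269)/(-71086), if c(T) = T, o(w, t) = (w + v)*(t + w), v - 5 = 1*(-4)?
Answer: -269/74995730 ≈ -3.5869e-6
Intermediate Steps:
v = 1 (v = 5 + 1*(-4) = 5 - 4 = 1)
o(w, t) = (1 + w)*(t + w) (o(w, t) = (w + 1)*(t + w) = (1 + w)*(t + w))
F(C) = 2*C/(42 + 8*C) (F(C) = (C + C)/(C + (C + 6 + 6**2 + C*6)) = (2*C)/(C + (C + 6 + 36 + 6*C)) = (2*C)/(C + (42 + 7*C)) = (2*C)/(42 + 8*C) = 2*C/(42 + 8*C))
F(-269)/(-71086) = -269/(21 + 4*(-269))/(-71086) = -269/(21 - 1076)*(-1/71086) = -269/(-1055)*(-1/71086) = -269*(-1/1055)*(-1/71086) = (269/1055)*(-1/71086) = -269/74995730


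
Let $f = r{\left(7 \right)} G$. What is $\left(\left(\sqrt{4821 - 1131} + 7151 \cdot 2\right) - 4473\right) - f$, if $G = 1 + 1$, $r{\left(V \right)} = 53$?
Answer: $9723 + 3 \sqrt{410} \approx 9783.8$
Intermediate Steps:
$G = 2$
$f = 106$ ($f = 53 \cdot 2 = 106$)
$\left(\left(\sqrt{4821 - 1131} + 7151 \cdot 2\right) - 4473\right) - f = \left(\left(\sqrt{4821 - 1131} + 7151 \cdot 2\right) - 4473\right) - 106 = \left(\left(\sqrt{3690} + 14302\right) - 4473\right) - 106 = \left(\left(3 \sqrt{410} + 14302\right) - 4473\right) - 106 = \left(\left(14302 + 3 \sqrt{410}\right) - 4473\right) - 106 = \left(9829 + 3 \sqrt{410}\right) - 106 = 9723 + 3 \sqrt{410}$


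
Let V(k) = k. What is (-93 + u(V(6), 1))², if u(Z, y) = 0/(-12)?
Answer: 8649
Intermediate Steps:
u(Z, y) = 0 (u(Z, y) = 0*(-1/12) = 0)
(-93 + u(V(6), 1))² = (-93 + 0)² = (-93)² = 8649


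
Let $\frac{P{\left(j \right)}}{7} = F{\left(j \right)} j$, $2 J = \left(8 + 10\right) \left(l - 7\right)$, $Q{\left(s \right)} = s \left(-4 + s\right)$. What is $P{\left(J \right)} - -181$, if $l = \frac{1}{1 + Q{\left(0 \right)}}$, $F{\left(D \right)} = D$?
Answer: $20593$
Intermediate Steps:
$l = 1$ ($l = \frac{1}{1 + 0 \left(-4 + 0\right)} = \frac{1}{1 + 0 \left(-4\right)} = \frac{1}{1 + 0} = 1^{-1} = 1$)
$J = -54$ ($J = \frac{\left(8 + 10\right) \left(1 - 7\right)}{2} = \frac{18 \left(-6\right)}{2} = \frac{1}{2} \left(-108\right) = -54$)
$P{\left(j \right)} = 7 j^{2}$ ($P{\left(j \right)} = 7 j j = 7 j^{2}$)
$P{\left(J \right)} - -181 = 7 \left(-54\right)^{2} - -181 = 7 \cdot 2916 + 181 = 20412 + 181 = 20593$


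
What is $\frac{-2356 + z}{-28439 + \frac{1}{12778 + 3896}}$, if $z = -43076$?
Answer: $\frac{757533168}{474191885} \approx 1.5975$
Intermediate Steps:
$\frac{-2356 + z}{-28439 + \frac{1}{12778 + 3896}} = \frac{-2356 - 43076}{-28439 + \frac{1}{12778 + 3896}} = - \frac{45432}{-28439 + \frac{1}{16674}} = - \frac{45432}{- \frac{474191885}{16674}} = \left(-45432\right) \left(- \frac{16674}{474191885}\right) = \frac{757533168}{474191885}$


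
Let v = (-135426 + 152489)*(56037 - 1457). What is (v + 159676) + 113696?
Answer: 931571912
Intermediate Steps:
v = 931298540 (v = 17063*54580 = 931298540)
(v + 159676) + 113696 = (931298540 + 159676) + 113696 = 931458216 + 113696 = 931571912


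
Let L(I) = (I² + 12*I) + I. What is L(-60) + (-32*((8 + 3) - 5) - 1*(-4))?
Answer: 2632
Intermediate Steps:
L(I) = I² + 13*I
L(-60) + (-32*((8 + 3) - 5) - 1*(-4)) = -60*(13 - 60) + (-32*((8 + 3) - 5) - 1*(-4)) = -60*(-47) + (-32*(11 - 5) + 4) = 2820 + (-32*6 + 4) = 2820 + (-192 + 4) = 2820 - 188 = 2632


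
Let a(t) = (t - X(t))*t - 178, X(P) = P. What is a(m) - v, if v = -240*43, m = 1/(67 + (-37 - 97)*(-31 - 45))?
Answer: 10142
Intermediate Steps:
m = 1/10251 (m = 1/(67 - 134*(-76)) = 1/(67 + 10184) = 1/10251 ≈ 9.7551e-5)
v = -10320
a(t) = -178 (a(t) = (t - t)*t - 178 = 0*t - 178 = 0 - 178 = -178)
a(m) - v = -178 - 1*(-10320) = -178 + 10320 = 10142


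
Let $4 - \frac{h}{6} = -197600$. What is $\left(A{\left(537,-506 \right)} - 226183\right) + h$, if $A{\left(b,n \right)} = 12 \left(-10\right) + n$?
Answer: $958815$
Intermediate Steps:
$h = 1185624$ ($h = 24 - -1185600 = 24 + 1185600 = 1185624$)
$A{\left(b,n \right)} = -120 + n$
$\left(A{\left(537,-506 \right)} - 226183\right) + h = \left(\left(-120 - 506\right) - 226183\right) + 1185624 = \left(-626 - 226183\right) + 1185624 = -226809 + 1185624 = 958815$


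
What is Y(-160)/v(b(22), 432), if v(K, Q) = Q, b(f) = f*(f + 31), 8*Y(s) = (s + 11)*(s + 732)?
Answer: -21307/864 ≈ -24.661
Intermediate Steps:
Y(s) = (11 + s)*(732 + s)/8 (Y(s) = ((s + 11)*(s + 732))/8 = ((11 + s)*(732 + s))/8 = (11 + s)*(732 + s)/8)
b(f) = f*(31 + f)
Y(-160)/v(b(22), 432) = (2013/2 + (⅛)*(-160)² + (743/8)*(-160))/432 = (2013/2 + (⅛)*25600 - 14860)*(1/432) = (2013/2 + 3200 - 14860)*(1/432) = -21307/2*1/432 = -21307/864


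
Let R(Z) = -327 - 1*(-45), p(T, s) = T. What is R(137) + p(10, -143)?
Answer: -272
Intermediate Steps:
R(Z) = -282 (R(Z) = -327 + 45 = -282)
R(137) + p(10, -143) = -282 + 10 = -272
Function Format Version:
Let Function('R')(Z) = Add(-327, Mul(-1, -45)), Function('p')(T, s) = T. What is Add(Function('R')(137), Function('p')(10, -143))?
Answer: -272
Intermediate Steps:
Function('R')(Z) = -282 (Function('R')(Z) = Add(-327, 45) = -282)
Add(Function('R')(137), Function('p')(10, -143)) = Add(-282, 10) = -272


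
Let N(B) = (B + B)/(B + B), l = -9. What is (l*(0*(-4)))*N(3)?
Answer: 0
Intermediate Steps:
N(B) = 1 (N(B) = (2*B)/((2*B)) = (2*B)*(1/(2*B)) = 1)
(l*(0*(-4)))*N(3) = -0*(-4)*1 = -9*0*1 = 0*1 = 0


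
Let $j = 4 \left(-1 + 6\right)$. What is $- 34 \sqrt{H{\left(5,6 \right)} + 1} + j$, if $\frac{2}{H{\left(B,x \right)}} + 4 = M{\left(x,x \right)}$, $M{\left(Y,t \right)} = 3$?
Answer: $20 - 34 i \approx 20.0 - 34.0 i$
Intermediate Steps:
$H{\left(B,x \right)} = -2$ ($H{\left(B,x \right)} = \frac{2}{-4 + 3} = \frac{2}{-1} = 2 \left(-1\right) = -2$)
$j = 20$ ($j = 4 \cdot 5 = 20$)
$- 34 \sqrt{H{\left(5,6 \right)} + 1} + j = - 34 \sqrt{-2 + 1} + 20 = - 34 \sqrt{-1} + 20 = - 34 i + 20 = 20 - 34 i$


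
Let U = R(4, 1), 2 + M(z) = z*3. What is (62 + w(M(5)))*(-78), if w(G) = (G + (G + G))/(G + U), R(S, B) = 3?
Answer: -40209/8 ≈ -5026.1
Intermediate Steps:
M(z) = -2 + 3*z (M(z) = -2 + z*3 = -2 + 3*z)
U = 3
w(G) = 3*G/(3 + G) (w(G) = (G + (G + G))/(G + 3) = (G + 2*G)/(3 + G) = (3*G)/(3 + G) = 3*G/(3 + G))
(62 + w(M(5)))*(-78) = (62 + 3*(-2 + 3*5)/(3 + (-2 + 3*5)))*(-78) = (62 + 3*(-2 + 15)/(3 + (-2 + 15)))*(-78) = (62 + 3*13/(3 + 13))*(-78) = (62 + 3*13/16)*(-78) = (62 + 3*13*(1/16))*(-78) = (62 + 39/16)*(-78) = (1031/16)*(-78) = -40209/8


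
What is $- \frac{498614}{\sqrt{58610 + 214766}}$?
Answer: $- \frac{249307 \sqrt{17086}}{34172} \approx -953.64$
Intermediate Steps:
$- \frac{498614}{\sqrt{58610 + 214766}} = - \frac{498614}{\sqrt{273376}} = - \frac{498614}{4 \sqrt{17086}} = - 498614 \frac{\sqrt{17086}}{68344} = - \frac{249307 \sqrt{17086}}{34172}$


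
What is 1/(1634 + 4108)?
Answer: 1/5742 ≈ 0.00017416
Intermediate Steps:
1/(1634 + 4108) = 1/5742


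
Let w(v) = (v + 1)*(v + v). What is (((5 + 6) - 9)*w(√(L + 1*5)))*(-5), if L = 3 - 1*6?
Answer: -40 - 20*√2 ≈ -68.284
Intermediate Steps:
L = -3 (L = 3 - 6 = -3)
w(v) = 2*v*(1 + v) (w(v) = (1 + v)*(2*v) = 2*v*(1 + v))
(((5 + 6) - 9)*w(√(L + 1*5)))*(-5) = (((5 + 6) - 9)*(2*√(-3 + 1*5)*(1 + √(-3 + 1*5))))*(-5) = ((11 - 9)*(2*√(-3 + 5)*(1 + √(-3 + 5))))*(-5) = (2*(2*√2*(1 + √2)))*(-5) = (4*√2*(1 + √2))*(-5) = -20*√2*(1 + √2)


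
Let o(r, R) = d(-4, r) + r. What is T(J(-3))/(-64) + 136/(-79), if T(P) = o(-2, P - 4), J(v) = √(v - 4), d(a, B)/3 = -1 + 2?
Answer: -8783/5056 ≈ -1.7371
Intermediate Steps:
d(a, B) = 3 (d(a, B) = 3*(-1 + 2) = 3*1 = 3)
J(v) = √(-4 + v)
o(r, R) = 3 + r
T(P) = 1 (T(P) = 3 - 2 = 1)
T(J(-3))/(-64) + 136/(-79) = 1/(-64) + 136/(-79) = 1*(-1/64) + 136*(-1/79) = -1/64 - 136/79 = -8783/5056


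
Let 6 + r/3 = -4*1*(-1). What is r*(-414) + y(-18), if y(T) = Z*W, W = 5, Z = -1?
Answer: 2479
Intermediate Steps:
r = -6 (r = -18 + 3*(-4*1*(-1)) = -18 + 3*(-4*(-1)) = -18 + 3*4 = -18 + 12 = -6)
y(T) = -5 (y(T) = -1*5 = -5)
r*(-414) + y(-18) = -6*(-414) - 5 = 2484 - 5 = 2479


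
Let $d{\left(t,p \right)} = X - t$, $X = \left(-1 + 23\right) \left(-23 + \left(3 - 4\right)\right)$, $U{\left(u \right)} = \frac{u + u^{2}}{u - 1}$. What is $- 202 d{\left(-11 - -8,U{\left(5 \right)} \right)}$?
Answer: $106050$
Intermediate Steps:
$U{\left(u \right)} = \frac{u + u^{2}}{-1 + u}$
$X = -528$ ($X = 22 \left(-23 + \left(3 - 4\right)\right) = 22 \left(-23 - 1\right) = 22 \left(-24\right) = -528$)
$d{\left(t,p \right)} = -528 - t$
$- 202 d{\left(-11 - -8,U{\left(5 \right)} \right)} = - 202 \left(-528 - \left(-11 - -8\right)\right) = - 202 \left(-528 - \left(-11 + 8\right)\right) = - 202 \left(-528 - -3\right) = - 202 \left(-528 + 3\right) = \left(-202\right) \left(-525\right) = 106050$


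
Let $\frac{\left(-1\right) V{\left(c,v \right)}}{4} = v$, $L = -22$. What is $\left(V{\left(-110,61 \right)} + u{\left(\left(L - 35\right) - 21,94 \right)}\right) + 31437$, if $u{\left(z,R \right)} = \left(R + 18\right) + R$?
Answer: $31399$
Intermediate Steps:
$V{\left(c,v \right)} = - 4 v$
$u{\left(z,R \right)} = 18 + 2 R$ ($u{\left(z,R \right)} = \left(18 + R\right) + R = 18 + 2 R$)
$\left(V{\left(-110,61 \right)} + u{\left(\left(L - 35\right) - 21,94 \right)}\right) + 31437 = \left(\left(-4\right) 61 + \left(18 + 2 \cdot 94\right)\right) + 31437 = \left(-244 + \left(18 + 188\right)\right) + 31437 = \left(-244 + 206\right) + 31437 = -38 + 31437 = 31399$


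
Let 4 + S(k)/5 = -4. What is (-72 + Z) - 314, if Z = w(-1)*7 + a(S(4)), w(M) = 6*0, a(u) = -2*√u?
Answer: -386 - 4*I*√10 ≈ -386.0 - 12.649*I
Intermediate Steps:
S(k) = -40 (S(k) = -20 + 5*(-4) = -20 - 20 = -40)
w(M) = 0
Z = -4*I*√10 (Z = 0*7 - 4*I*√10 = 0 - 4*I*√10 = -4*I*√10 ≈ -12.649*I)
(-72 + Z) - 314 = (-72 - 4*I*√10) - 314 = -386 - 4*I*√10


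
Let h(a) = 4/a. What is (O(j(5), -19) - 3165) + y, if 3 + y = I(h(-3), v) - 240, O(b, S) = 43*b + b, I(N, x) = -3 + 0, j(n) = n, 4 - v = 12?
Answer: -3191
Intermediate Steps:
v = -8 (v = 4 - 1*12 = 4 - 12 = -8)
I(N, x) = -3
O(b, S) = 44*b
y = -246 (y = -3 + (-3 - 240) = -3 - 243 = -246)
(O(j(5), -19) - 3165) + y = (44*5 - 3165) - 246 = (220 - 3165) - 246 = -2945 - 246 = -3191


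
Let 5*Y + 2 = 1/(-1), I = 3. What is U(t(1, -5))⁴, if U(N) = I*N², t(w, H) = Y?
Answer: 531441/390625 ≈ 1.3605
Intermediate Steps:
Y = -⅗ (Y = -⅖ + (⅕)/(-1) = -⅖ + (⅕)*(-1) = -⅖ - ⅕ = -⅗ ≈ -0.60000)
t(w, H) = -⅗
U(N) = 3*N²
U(t(1, -5))⁴ = (3*(-⅗)²)⁴ = (3*(9/25))⁴ = (27/25)⁴ = 531441/390625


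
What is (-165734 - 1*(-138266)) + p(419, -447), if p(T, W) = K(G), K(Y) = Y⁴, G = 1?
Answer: -27467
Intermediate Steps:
p(T, W) = 1 (p(T, W) = 1⁴ = 1)
(-165734 - 1*(-138266)) + p(419, -447) = (-165734 - 1*(-138266)) + 1 = (-165734 + 138266) + 1 = -27468 + 1 = -27467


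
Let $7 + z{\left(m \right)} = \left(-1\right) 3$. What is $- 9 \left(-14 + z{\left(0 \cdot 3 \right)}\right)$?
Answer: $216$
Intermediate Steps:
$z{\left(m \right)} = -10$ ($z{\left(m \right)} = -7 - 3 = -10$)
$- 9 \left(-14 + z{\left(0 \cdot 3 \right)}\right) = - 9 \left(-14 - 10\right) = \left(-9\right) \left(-24\right) = 216$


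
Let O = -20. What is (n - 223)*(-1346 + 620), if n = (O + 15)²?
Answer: 143748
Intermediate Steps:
n = 25 (n = (-20 + 15)² = (-5)² = 25)
(n - 223)*(-1346 + 620) = (25 - 223)*(-1346 + 620) = -198*(-726) = 143748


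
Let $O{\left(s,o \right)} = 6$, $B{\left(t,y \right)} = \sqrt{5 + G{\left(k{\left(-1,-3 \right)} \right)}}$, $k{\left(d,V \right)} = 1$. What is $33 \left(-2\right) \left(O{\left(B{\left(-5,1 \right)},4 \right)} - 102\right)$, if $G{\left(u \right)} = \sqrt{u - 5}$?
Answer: $6336$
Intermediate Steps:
$G{\left(u \right)} = \sqrt{-5 + u}$
$B{\left(t,y \right)} = \sqrt{5 + 2 i}$ ($B{\left(t,y \right)} = \sqrt{5 + \sqrt{-5 + 1}} = \sqrt{5 + \sqrt{-4}} = \sqrt{5 + 2 i}$)
$33 \left(-2\right) \left(O{\left(B{\left(-5,1 \right)},4 \right)} - 102\right) = 33 \left(-2\right) \left(6 - 102\right) = \left(-66\right) \left(-96\right) = 6336$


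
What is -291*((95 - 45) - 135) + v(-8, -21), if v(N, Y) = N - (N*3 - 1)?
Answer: 24752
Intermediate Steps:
v(N, Y) = 1 - 2*N (v(N, Y) = N - (3*N - 1) = N - (-1 + 3*N) = N + (1 - 3*N) = 1 - 2*N)
-291*((95 - 45) - 135) + v(-8, -21) = -291*((95 - 45) - 135) + (1 - 2*(-8)) = -291*(50 - 135) + (1 + 16) = -291*(-85) + 17 = 24735 + 17 = 24752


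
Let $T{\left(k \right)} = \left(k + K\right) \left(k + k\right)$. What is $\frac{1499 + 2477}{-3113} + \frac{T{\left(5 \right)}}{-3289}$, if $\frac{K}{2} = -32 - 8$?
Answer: $- \frac{976574}{930787} \approx -1.0492$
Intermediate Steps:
$K = -80$ ($K = 2 \left(-32 - 8\right) = 2 \left(-40\right) = -80$)
$T{\left(k \right)} = 2 k \left(-80 + k\right)$ ($T{\left(k \right)} = \left(k - 80\right) \left(k + k\right) = \left(-80 + k\right) 2 k = 2 k \left(-80 + k\right)$)
$\frac{1499 + 2477}{-3113} + \frac{T{\left(5 \right)}}{-3289} = \frac{1499 + 2477}{-3113} + \frac{2 \cdot 5 \left(-80 + 5\right)}{-3289} = 3976 \left(- \frac{1}{3113}\right) + 2 \cdot 5 \left(-75\right) \left(- \frac{1}{3289}\right) = - \frac{3976}{3113} - - \frac{750}{3289} = - \frac{3976}{3113} + \frac{750}{3289} = - \frac{976574}{930787}$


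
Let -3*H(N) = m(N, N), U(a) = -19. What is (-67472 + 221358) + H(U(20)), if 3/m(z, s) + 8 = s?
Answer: 4154923/27 ≈ 1.5389e+5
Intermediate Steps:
m(z, s) = 3/(-8 + s)
H(N) = -1/(-8 + N)
(-67472 + 221358) + H(U(20)) = (-67472 + 221358) - 1/(-8 - 19) = 153886 - 1/(-27) = 153886 - 1*(-1/27) = 153886 + 1/27 = 4154923/27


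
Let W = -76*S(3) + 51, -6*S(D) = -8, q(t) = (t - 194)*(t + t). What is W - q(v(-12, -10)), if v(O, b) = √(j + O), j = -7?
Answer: -37/3 + 388*I*√19 ≈ -12.333 + 1691.3*I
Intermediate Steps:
v(O, b) = √(-7 + O)
q(t) = 2*t*(-194 + t) (q(t) = (-194 + t)*(2*t) = 2*t*(-194 + t))
S(D) = 4/3 (S(D) = -⅙*(-8) = 4/3)
W = -151/3 (W = -76*4/3 + 51 = -304/3 + 51 = -151/3 ≈ -50.333)
W - q(v(-12, -10)) = -151/3 - 2*√(-7 - 12)*(-194 + √(-7 - 12)) = -151/3 - 2*√(-19)*(-194 + √(-19)) = -151/3 - 2*I*√19*(-194 + I*√19)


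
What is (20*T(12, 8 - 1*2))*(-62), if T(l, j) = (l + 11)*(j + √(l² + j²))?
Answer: -171120 - 171120*√5 ≈ -5.5376e+5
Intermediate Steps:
T(l, j) = (11 + l)*(j + √(j² + l²))
(20*T(12, 8 - 1*2))*(-62) = (20*(11*(8 - 1*2) + 11*√((8 - 1*2)² + 12²) + (8 - 1*2)*12 + 12*√((8 - 1*2)² + 12²)))*(-62) = (20*(11*(8 - 2) + 11*√((8 - 2)² + 144) + (8 - 2)*12 + 12*√((8 - 2)² + 144)))*(-62) = (20*(11*6 + 11*√(6² + 144) + 6*12 + 12*√(6² + 144)))*(-62) = (20*(66 + 11*√(36 + 144) + 72 + 12*√(36 + 144)))*(-62) = (20*(66 + 11*√180 + 72 + 12*√180))*(-62) = (20*(66 + 11*(6*√5) + 72 + 12*(6*√5)))*(-62) = (20*(66 + 66*√5 + 72 + 72*√5))*(-62) = (20*(138 + 138*√5))*(-62) = (2760 + 2760*√5)*(-62) = -171120 - 171120*√5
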